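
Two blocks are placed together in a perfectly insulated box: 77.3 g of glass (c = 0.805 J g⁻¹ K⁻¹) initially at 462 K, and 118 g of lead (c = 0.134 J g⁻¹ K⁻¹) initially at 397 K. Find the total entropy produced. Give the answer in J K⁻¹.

Energy balance: T_f = (m₁c₁T₁ + m₂c₂T₂)/(m₁c₁ + m₂c₂) = 448.83 K.
ΔS₁ = m₁c₁ ln(T_f/T₁) = 62.2265 × ln(448.83/462) = -1.7997 J/K.
ΔS₂ = m₂c₂ ln(T_f/T₂) = 15.812 × ln(448.83/397) = 1.9403 J/K.
ΔS_total = -1.7997 + 1.9403 = 0.141 J/K.

ΔS_total = 0.141 J/K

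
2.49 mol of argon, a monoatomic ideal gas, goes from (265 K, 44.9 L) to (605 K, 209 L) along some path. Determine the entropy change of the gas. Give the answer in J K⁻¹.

Entropy is a state function: ΔS = nC_V ln(T₂/T₁) + nR ln(V₂/V₁), with C_V = 3R/2 = 12.47 J mol⁻¹ K⁻¹ for a monoatomic ideal gas.
ΔS = 2.49 × [12.47 × ln(605/265) + 8.314 × ln(209/44.9)] = 57.5 J/K.

ΔS = 57.5 J/K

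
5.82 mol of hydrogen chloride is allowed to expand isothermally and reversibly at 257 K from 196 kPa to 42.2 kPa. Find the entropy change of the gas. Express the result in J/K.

ΔS_gas = 74.3 J/K

For an isothermal ideal gas ΔS_gas = nR ln(P₁/P₂) = 5.82 × 8.314 × ln(196/42.2) = 74.3 J/K.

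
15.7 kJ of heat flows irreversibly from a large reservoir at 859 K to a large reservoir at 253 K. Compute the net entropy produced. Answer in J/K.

ΔS_hot = −Q/T_H = −15700/859 = -18.28 J/K and ΔS_cold = +Q/T_C = 15700/253 = 62.06 J/K.
ΔS_total = -18.28 + 62.06 = 43.8 J/K, positive as the second law requires.

ΔS_total = 43.8 J/K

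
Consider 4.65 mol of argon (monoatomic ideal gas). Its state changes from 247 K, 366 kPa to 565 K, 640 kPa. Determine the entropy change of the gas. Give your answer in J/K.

ΔS = nC_p ln(T₂/T₁) − nR ln(P₂/P₁), with C_p = 5R/2 = 20.79 J mol⁻¹ K⁻¹ for a monoatomic ideal gas.
ΔS = 4.65 × [20.79 × ln(565/247) − 8.314 × ln(640/366)] = 58.4 J/K.

ΔS = 58.4 J/K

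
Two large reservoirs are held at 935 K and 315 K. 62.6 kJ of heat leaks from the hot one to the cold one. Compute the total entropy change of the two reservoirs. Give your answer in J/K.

ΔS_total = 132 J/K

ΔS_hot = −Q/T_H = −62600/935 = -66.95 J/K and ΔS_cold = +Q/T_C = 62600/315 = 198.7 J/K.
ΔS_total = -66.95 + 198.7 = 132 J/K, positive as the second law requires.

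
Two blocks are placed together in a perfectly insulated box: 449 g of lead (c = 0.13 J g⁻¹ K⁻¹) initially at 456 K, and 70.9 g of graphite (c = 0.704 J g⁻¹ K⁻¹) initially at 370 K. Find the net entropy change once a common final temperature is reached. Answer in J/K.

ΔS_total = 0.583 J/K

Energy balance: T_f = (m₁c₁T₁ + m₂c₂T₂)/(m₁c₁ + m₂c₂) = 416.36 K.
ΔS₁ = m₁c₁ ln(T_f/T₁) = 58.37 × ln(416.36/456) = -5.309 J/K.
ΔS₂ = m₂c₂ ln(T_f/T₂) = 49.9136 × ln(416.36/370) = 5.892 J/K.
ΔS_total = -5.309 + 5.892 = 0.583 J/K.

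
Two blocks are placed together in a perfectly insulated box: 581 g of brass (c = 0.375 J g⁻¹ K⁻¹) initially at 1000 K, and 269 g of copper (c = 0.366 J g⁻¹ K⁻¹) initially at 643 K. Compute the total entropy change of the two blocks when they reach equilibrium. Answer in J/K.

ΔS_total = 6.22 J/K

Energy balance: T_f = (m₁c₁T₁ + m₂c₂T₂)/(m₁c₁ + m₂c₂) = 888.89 K.
ΔS₁ = m₁c₁ ln(T_f/T₁) = 217.875 × ln(888.89/1000) = -25.66 J/K.
ΔS₂ = m₂c₂ ln(T_f/T₂) = 98.454 × ln(888.89/643) = 31.88 J/K.
ΔS_total = -25.66 + 31.88 = 6.22 J/K.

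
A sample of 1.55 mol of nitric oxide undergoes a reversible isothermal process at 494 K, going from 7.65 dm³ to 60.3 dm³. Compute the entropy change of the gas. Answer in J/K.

For an isothermal ideal gas ΔS_gas = nR ln(V₂/V₁) = 1.55 × 8.314 × ln(60.3/7.65) = 26.6 J/K.

ΔS_gas = 26.6 J/K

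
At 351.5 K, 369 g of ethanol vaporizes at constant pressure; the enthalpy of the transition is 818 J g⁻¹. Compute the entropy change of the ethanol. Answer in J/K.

Heat absorbed by the substance: Q = mL = 369 × 818 = 301842 J.
At constant T, ΔS = Q_rev/T = 301842 / 351.5 = 859 J/K.

ΔS = 859 J/K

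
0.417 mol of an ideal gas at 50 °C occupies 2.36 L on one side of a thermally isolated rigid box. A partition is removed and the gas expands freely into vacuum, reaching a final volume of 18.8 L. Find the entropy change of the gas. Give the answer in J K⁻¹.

For an ideal gas in free expansion Q = 0 and W = 0, so T is unchanged.
Entropy is a state function; using a reversible isothermal path, ΔS_gas = nR ln(V₂/V₁) = 0.417 × 8.314 × ln(18.8/2.36) = 7.19 J/K.

ΔS_gas = 7.19 J/K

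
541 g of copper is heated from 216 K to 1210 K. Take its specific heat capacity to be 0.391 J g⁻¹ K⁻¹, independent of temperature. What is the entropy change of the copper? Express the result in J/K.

ΔS = 364 J/K

ΔS = ∫dQ_rev/T = m c ln(T₂/T₁) = 541 × 0.391 × ln(1210/216) = 364 J/K.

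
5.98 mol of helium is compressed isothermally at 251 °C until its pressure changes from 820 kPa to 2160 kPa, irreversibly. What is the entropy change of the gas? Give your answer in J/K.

ΔS_gas = -48.2 J/K

Entropy is a state function, so ΔS_gas depends only on the end states.
For an isothermal ideal gas ΔS_gas = nR ln(P₁/P₂) = 5.98 × 8.314 × ln(820/2160) = -48.2 J/K.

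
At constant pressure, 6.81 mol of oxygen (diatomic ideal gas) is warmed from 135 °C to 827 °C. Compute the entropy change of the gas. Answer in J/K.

ΔS = 196 J/K

In kelvin: T₁ = 408.15 K, T₂ = 1100.15 K. At constant pressure, ΔS = nC_p ln(T₂/T₁) with C_p = 7R/2 = 29.1 J mol⁻¹ K⁻¹.
ΔS = 6.81 × 29.1 × ln(1100.15/408.15) = 196 J/K.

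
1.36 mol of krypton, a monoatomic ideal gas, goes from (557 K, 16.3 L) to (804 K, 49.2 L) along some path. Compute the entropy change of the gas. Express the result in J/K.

ΔS = 18.7 J/K

Entropy is a state function: ΔS = nC_V ln(T₂/T₁) + nR ln(V₂/V₁), with C_V = 3R/2 = 12.47 J mol⁻¹ K⁻¹ for a monoatomic ideal gas.
ΔS = 1.36 × [12.47 × ln(804/557) + 8.314 × ln(49.2/16.3)] = 18.7 J/K.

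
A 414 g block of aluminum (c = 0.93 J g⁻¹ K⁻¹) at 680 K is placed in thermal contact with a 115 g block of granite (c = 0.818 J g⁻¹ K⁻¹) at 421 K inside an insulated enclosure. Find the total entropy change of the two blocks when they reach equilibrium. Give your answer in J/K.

Energy balance: T_f = (m₁c₁T₁ + m₂c₂T₂)/(m₁c₁ + m₂c₂) = 629.14 K.
ΔS₁ = m₁c₁ ln(T_f/T₁) = 385.02 × ln(629.14/680) = -29.93 J/K.
ΔS₂ = m₂c₂ ln(T_f/T₂) = 94.07 × ln(629.14/421) = 37.79 J/K.
ΔS_total = -29.93 + 37.79 = 7.86 J/K.

ΔS_total = 7.86 J/K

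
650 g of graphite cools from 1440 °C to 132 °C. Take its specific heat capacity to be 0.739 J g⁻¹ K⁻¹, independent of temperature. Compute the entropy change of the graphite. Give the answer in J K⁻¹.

In kelvin: T₁ = 1713.15 K, T₂ = 405.15 K. ΔS = ∫dQ_rev/T = m c ln(T₂/T₁) = 650 × 0.739 × ln(405.15/1713.15) = -693 J/K.

ΔS = -693 J/K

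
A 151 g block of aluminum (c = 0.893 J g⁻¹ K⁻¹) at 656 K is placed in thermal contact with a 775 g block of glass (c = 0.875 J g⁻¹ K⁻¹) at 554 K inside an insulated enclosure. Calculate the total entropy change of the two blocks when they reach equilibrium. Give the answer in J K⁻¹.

Energy balance: T_f = (m₁c₁T₁ + m₂c₂T₂)/(m₁c₁ + m₂c₂) = 570.92 K.
ΔS₁ = m₁c₁ ln(T_f/T₁) = 134.843 × ln(570.92/656) = -18.73 J/K.
ΔS₂ = m₂c₂ ln(T_f/T₂) = 678.125 × ln(570.92/554) = 20.4 J/K.
ΔS_total = -18.73 + 20.4 = 1.67 J/K.

ΔS_total = 1.67 J/K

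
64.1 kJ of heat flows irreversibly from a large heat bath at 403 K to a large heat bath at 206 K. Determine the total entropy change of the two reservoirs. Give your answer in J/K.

ΔS_hot = −Q/T_H = −64100/403 = -159.1 J/K and ΔS_cold = +Q/T_C = 64100/206 = 311.2 J/K.
ΔS_total = -159.1 + 311.2 = 152 J/K, positive as the second law requires.

ΔS_total = 152 J/K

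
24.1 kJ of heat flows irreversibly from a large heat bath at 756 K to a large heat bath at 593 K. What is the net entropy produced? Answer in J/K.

ΔS_total = 8.76 J/K

ΔS_hot = −Q/T_H = −24100/756 = -31.88 J/K and ΔS_cold = +Q/T_C = 24100/593 = 40.64 J/K.
ΔS_total = -31.88 + 40.64 = 8.76 J/K, positive as the second law requires.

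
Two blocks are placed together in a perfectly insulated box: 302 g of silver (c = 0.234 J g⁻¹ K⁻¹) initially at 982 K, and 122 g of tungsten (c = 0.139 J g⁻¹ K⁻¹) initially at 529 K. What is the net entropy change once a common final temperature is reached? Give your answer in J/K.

ΔS_total = 2.3 J/K

Energy balance: T_f = (m₁c₁T₁ + m₂c₂T₂)/(m₁c₁ + m₂c₂) = 894.33 K.
ΔS₁ = m₁c₁ ln(T_f/T₁) = 70.668 × ln(894.33/982) = -6.608 J/K.
ΔS₂ = m₂c₂ ln(T_f/T₂) = 16.958 × ln(894.33/529) = 8.904 J/K.
ΔS_total = -6.608 + 8.904 = 2.3 J/K.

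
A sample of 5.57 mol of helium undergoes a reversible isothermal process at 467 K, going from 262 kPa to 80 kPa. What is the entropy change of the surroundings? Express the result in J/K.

For an isothermal ideal gas ΔS_gas = nR ln(P₁/P₂) = 5.57 × 8.314 × ln(262/80) = 54.9 J/K.
The process is reversible, so ΔS_surr = −ΔS_gas = -54.9 J/K and ΔS_universe = 0.

ΔS_surr = -54.9 J/K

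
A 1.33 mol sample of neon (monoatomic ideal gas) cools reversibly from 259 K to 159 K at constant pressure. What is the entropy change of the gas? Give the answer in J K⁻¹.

At constant pressure, ΔS = nC_p ln(T₂/T₁) with C_p = 5R/2 = 20.79 J mol⁻¹ K⁻¹.
ΔS = 1.33 × 20.79 × ln(159/259) = -13.5 J/K.

ΔS = -13.5 J/K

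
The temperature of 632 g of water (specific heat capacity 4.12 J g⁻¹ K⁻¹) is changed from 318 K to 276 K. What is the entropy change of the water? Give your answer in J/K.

ΔS = ∫dQ_rev/T = m c ln(T₂/T₁) = 632 × 4.12 × ln(276/318) = -369 J/K.

ΔS = -369 J/K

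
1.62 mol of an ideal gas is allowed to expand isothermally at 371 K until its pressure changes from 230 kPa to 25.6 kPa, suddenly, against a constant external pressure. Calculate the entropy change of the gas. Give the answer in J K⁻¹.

ΔS_gas = 29.6 J/K

Entropy is a state function, so ΔS_gas depends only on the end states.
For an isothermal ideal gas ΔS_gas = nR ln(P₁/P₂) = 1.62 × 8.314 × ln(230/25.6) = 29.6 J/K.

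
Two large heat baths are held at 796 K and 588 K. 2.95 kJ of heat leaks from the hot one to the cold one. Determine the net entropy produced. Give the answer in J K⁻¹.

ΔS_hot = −Q/T_H = −2950/796 = -3.706 J/K and ΔS_cold = +Q/T_C = 2950/588 = 5.017 J/K.
ΔS_total = -3.706 + 5.017 = 1.31 J/K, positive as the second law requires.

ΔS_total = 1.31 J/K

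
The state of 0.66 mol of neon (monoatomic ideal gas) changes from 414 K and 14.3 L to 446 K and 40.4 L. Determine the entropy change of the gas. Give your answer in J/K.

ΔS = 6.31 J/K

Entropy is a state function: ΔS = nC_V ln(T₂/T₁) + nR ln(V₂/V₁), with C_V = 3R/2 = 12.47 J mol⁻¹ K⁻¹ for a monoatomic ideal gas.
ΔS = 0.66 × [12.47 × ln(446/414) + 8.314 × ln(40.4/14.3)] = 6.31 J/K.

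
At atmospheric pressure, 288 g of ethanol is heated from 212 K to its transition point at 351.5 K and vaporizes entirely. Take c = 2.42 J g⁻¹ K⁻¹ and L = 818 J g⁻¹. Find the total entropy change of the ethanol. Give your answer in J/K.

Warming step: ΔS₁ = m c ln(T_tr/T_i) = 288 × 2.42 × ln(351.5/212) = 352.4 J/K.
Phase change: ΔS₂ = +mL/T_tr = 288 × 818 / 351.5 = 670.2 J/K.
ΔS_total = (352.4) + (670.2) = 1020 J/K.

ΔS = 1020 J/K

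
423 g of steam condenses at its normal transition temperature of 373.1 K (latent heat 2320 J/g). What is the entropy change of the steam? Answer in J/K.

Heat released by the substance: Q = −mL = −423 × 2320 = −981360 J.
At constant T, ΔS = Q_rev/T = −981360 / 373.1 = -2630 J/K.

ΔS = -2630 J/K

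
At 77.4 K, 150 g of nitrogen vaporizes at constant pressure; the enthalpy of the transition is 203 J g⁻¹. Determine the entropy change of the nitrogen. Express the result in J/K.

Heat absorbed by the substance: Q = mL = 150 × 203 = 30450 J.
At constant T, ΔS = Q_rev/T = 30450 / 77.4 = 393 J/K.

ΔS = 393 J/K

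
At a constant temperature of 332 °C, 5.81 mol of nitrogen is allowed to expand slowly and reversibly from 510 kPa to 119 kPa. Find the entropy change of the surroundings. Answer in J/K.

ΔS_surr = -70.3 J/K

For an isothermal ideal gas ΔS_gas = nR ln(P₁/P₂) = 5.81 × 8.314 × ln(510/119) = 70.3 J/K.
The process is reversible, so ΔS_surr = −ΔS_gas = -70.3 J/K and ΔS_universe = 0.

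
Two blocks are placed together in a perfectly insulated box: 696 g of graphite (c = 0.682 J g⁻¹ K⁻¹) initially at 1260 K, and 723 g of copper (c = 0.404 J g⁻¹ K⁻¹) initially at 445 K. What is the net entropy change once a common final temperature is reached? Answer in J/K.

ΔS_total = 87.1 J/K

Energy balance: T_f = (m₁c₁T₁ + m₂c₂T₂)/(m₁c₁ + m₂c₂) = 949.53 K.
ΔS₁ = m₁c₁ ln(T_f/T₁) = 474.672 × ln(949.53/1260) = -134.3 J/K.
ΔS₂ = m₂c₂ ln(T_f/T₂) = 292.092 × ln(949.53/445) = 221.4 J/K.
ΔS_total = -134.3 + 221.4 = 87.1 J/K.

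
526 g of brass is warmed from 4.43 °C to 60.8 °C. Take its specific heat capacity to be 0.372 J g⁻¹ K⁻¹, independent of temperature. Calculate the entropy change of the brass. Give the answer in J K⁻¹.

In kelvin: T₁ = 277.58 K, T₂ = 333.95 K. ΔS = ∫dQ_rev/T = m c ln(T₂/T₁) = 526 × 0.372 × ln(333.95/277.58) = 36.2 J/K.

ΔS = 36.2 J/K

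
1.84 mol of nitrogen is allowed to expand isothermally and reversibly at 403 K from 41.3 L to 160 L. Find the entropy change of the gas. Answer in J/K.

For an isothermal ideal gas ΔS_gas = nR ln(V₂/V₁) = 1.84 × 8.314 × ln(160/41.3) = 20.7 J/K.

ΔS_gas = 20.7 J/K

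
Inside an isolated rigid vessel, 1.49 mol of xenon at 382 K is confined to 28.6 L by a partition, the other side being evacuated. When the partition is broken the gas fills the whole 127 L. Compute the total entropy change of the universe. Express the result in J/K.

ΔS_universe = 18.5 J/K

No heat is exchanged and no work is done, so the ideal-gas temperature stays constant.
Entropy is a state function; using a reversible isothermal path, ΔS_gas = nR ln(V₂/V₁) = 1.49 × 8.314 × ln(127/28.6) = 18.5 J/K.
The insulated surroundings exchange no heat, so ΔS_surr = 0 and ΔS_universe = ΔS_gas.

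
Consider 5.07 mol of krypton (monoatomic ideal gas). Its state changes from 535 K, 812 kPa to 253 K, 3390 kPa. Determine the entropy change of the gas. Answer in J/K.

ΔS = nC_p ln(T₂/T₁) − nR ln(P₂/P₁), with C_p = 5R/2 = 20.79 J mol⁻¹ K⁻¹ for a monoatomic ideal gas.
ΔS = 5.07 × [20.79 × ln(253/535) − 8.314 × ln(3390/812)] = -139 J/K.

ΔS = -139 J/K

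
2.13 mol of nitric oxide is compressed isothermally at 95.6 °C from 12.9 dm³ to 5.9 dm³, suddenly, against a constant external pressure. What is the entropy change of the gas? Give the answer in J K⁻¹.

Entropy is a state function, so ΔS_gas depends only on the end states.
For an isothermal ideal gas ΔS_gas = nR ln(V₂/V₁) = 2.13 × 8.314 × ln(5.9/12.9) = -13.9 J/K.

ΔS_gas = -13.9 J/K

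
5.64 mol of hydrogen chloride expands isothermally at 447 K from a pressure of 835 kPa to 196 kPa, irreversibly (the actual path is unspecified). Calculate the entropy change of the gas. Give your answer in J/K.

Entropy is a state function, so ΔS_gas depends only on the end states.
For an isothermal ideal gas ΔS_gas = nR ln(P₁/P₂) = 5.64 × 8.314 × ln(835/196) = 68 J/K.

ΔS_gas = 68 J/K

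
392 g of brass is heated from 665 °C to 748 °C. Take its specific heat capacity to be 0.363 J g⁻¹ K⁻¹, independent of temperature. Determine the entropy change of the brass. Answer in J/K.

ΔS = 12.1 J/K

In kelvin: T₁ = 938.15 K, T₂ = 1021.15 K. ΔS = ∫dQ_rev/T = m c ln(T₂/T₁) = 392 × 0.363 × ln(1021.15/938.15) = 12.1 J/K.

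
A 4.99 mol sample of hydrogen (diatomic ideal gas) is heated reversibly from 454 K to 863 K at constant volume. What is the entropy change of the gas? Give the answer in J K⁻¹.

At constant volume, ΔS = nC_V ln(T₂/T₁) with C_V = 5R/2 = 20.79 J mol⁻¹ K⁻¹.
ΔS = 4.99 × 20.79 × ln(863/454) = 66.6 J/K.

ΔS = 66.6 J/K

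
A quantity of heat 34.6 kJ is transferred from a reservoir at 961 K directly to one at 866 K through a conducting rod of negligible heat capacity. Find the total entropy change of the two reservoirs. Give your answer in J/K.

ΔS_hot = −Q/T_H = −34600/961 = -36 J/K and ΔS_cold = +Q/T_C = 34600/866 = 39.95 J/K.
ΔS_total = -36 + 39.95 = 3.95 J/K, positive as the second law requires.

ΔS_total = 3.95 J/K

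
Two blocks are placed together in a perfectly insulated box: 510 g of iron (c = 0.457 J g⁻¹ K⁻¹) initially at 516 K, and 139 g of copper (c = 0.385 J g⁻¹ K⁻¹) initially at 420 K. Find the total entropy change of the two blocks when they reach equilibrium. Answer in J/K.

ΔS_total = 0.883 J/K

Energy balance: T_f = (m₁c₁T₁ + m₂c₂T₂)/(m₁c₁ + m₂c₂) = 498.07 K.
ΔS₁ = m₁c₁ ln(T_f/T₁) = 233.07 × ln(498.07/516) = -8.241 J/K.
ΔS₂ = m₂c₂ ln(T_f/T₂) = 53.515 × ln(498.07/420) = 9.124 J/K.
ΔS_total = -8.241 + 9.124 = 0.883 J/K.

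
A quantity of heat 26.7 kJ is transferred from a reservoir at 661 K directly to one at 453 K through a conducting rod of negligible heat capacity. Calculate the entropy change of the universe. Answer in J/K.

ΔS_total = 18.5 J/K

ΔS_hot = −Q/T_H = −26700/661 = -40.39 J/K and ΔS_cold = +Q/T_C = 26700/453 = 58.94 J/K.
ΔS_total = -40.39 + 58.94 = 18.5 J/K, positive as the second law requires.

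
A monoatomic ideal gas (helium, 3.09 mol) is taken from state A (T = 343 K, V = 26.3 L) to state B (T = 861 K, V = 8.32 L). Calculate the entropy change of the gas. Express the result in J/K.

Entropy is a state function: ΔS = nC_V ln(T₂/T₁) + nR ln(V₂/V₁), with C_V = 3R/2 = 12.47 J mol⁻¹ K⁻¹ for a monoatomic ideal gas.
ΔS = 3.09 × [12.47 × ln(861/343) + 8.314 × ln(8.32/26.3)] = 5.9 J/K.

ΔS = 5.9 J/K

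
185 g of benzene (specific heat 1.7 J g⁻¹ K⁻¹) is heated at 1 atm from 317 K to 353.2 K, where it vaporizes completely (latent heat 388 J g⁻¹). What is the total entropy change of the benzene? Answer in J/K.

ΔS = 237 J/K

Warming step: ΔS₁ = m c ln(T_tr/T_i) = 185 × 1.7 × ln(353.2/317) = 34.01 J/K.
Phase change: ΔS₂ = +mL/T_tr = 185 × 388 / 353.2 = 203.2 J/K.
ΔS_total = (34.01) + (203.2) = 237 J/K.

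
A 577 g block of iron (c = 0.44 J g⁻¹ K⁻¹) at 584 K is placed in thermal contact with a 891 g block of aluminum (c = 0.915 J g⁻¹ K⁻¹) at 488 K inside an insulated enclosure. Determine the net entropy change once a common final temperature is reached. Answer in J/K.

ΔS_total = 3.22 J/K

Energy balance: T_f = (m₁c₁T₁ + m₂c₂T₂)/(m₁c₁ + m₂c₂) = 510.8 K.
ΔS₁ = m₁c₁ ln(T_f/T₁) = 253.88 × ln(510.8/584) = -34 J/K.
ΔS₂ = m₂c₂ ln(T_f/T₂) = 815.265 × ln(510.8/488) = 37.22 J/K.
ΔS_total = -34 + 37.22 = 3.22 J/K.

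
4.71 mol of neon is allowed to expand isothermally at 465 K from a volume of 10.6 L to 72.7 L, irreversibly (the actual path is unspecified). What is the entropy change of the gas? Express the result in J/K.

Entropy is a state function, so ΔS_gas depends only on the end states.
For an isothermal ideal gas ΔS_gas = nR ln(V₂/V₁) = 4.71 × 8.314 × ln(72.7/10.6) = 75.4 J/K.

ΔS_gas = 75.4 J/K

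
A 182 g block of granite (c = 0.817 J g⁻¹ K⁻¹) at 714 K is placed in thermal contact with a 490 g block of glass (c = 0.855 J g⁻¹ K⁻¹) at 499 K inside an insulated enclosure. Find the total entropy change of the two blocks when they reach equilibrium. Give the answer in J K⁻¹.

ΔS_total = 7.43 J/K

Energy balance: T_f = (m₁c₁T₁ + m₂c₂T₂)/(m₁c₁ + m₂c₂) = 555.32 K.
ΔS₁ = m₁c₁ ln(T_f/T₁) = 148.694 × ln(555.32/714) = -37.37 J/K.
ΔS₂ = m₂c₂ ln(T_f/T₂) = 418.95 × ln(555.32/499) = 44.8 J/K.
ΔS_total = -37.37 + 44.8 = 7.43 J/K.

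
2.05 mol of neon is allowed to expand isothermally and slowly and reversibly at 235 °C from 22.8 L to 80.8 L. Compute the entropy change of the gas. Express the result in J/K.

For an isothermal ideal gas ΔS_gas = nR ln(V₂/V₁) = 2.05 × 8.314 × ln(80.8/22.8) = 21.6 J/K.

ΔS_gas = 21.6 J/K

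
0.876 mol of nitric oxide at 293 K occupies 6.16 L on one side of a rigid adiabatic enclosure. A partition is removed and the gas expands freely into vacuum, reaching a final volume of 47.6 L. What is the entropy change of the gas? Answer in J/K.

ΔS_gas = 14.9 J/K

For an ideal gas in free expansion Q = 0 and W = 0, so T is unchanged.
Entropy is a state function; using a reversible isothermal path, ΔS_gas = nR ln(V₂/V₁) = 0.876 × 8.314 × ln(47.6/6.16) = 14.9 J/K.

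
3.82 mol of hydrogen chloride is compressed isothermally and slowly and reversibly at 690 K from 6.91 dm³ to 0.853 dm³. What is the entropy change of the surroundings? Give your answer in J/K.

For an isothermal ideal gas ΔS_gas = nR ln(V₂/V₁) = 3.82 × 8.314 × ln(0.853/6.91) = -66.4 J/K.
The process is reversible, so ΔS_surr = −ΔS_gas = 66.4 J/K and ΔS_universe = 0.

ΔS_surr = 66.4 J/K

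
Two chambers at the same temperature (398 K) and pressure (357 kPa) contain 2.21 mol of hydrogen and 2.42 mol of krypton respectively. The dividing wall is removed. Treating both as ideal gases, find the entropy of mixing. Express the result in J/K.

ΔS_mix = 26.6 J/K

Mole fractions: x_A = 2.21/4.63 = 0.477, x_B = 0.523.
ΔS_mix = −R(n_A ln x_A + n_B ln x_B) = −8.314 × (2.21 ln 0.477 + 2.42 ln 0.523) = 26.6 J/K.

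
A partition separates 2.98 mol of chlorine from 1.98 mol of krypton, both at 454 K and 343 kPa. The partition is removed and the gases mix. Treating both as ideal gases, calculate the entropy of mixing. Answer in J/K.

Mole fractions: x_A = 2.98/4.96 = 0.601, x_B = 0.399.
ΔS_mix = −R(n_A ln x_A + n_B ln x_B) = −8.314 × (2.98 ln 0.601 + 1.98 ln 0.399) = 27.7 J/K.

ΔS_mix = 27.7 J/K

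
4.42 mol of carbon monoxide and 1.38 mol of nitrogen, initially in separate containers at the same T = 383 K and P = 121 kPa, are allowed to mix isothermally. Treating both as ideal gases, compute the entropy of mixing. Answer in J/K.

Mole fractions: x_A = 4.42/5.8 = 0.762, x_B = 0.238.
ΔS_mix = −R(n_A ln x_A + n_B ln x_B) = −8.314 × (4.42 ln 0.762 + 1.38 ln 0.238) = 26.5 J/K.

ΔS_mix = 26.5 J/K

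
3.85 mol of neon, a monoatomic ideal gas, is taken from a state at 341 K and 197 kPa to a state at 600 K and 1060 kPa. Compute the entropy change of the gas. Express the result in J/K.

ΔS = nC_p ln(T₂/T₁) − nR ln(P₂/P₁), with C_p = 5R/2 = 20.79 J mol⁻¹ K⁻¹ for a monoatomic ideal gas.
ΔS = 3.85 × [20.79 × ln(600/341) − 8.314 × ln(1060/197)] = -8.65 J/K.

ΔS = -8.65 J/K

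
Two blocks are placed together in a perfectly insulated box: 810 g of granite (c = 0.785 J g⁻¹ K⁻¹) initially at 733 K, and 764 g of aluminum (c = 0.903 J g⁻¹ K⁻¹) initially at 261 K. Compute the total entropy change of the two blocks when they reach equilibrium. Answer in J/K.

Energy balance: T_f = (m₁c₁T₁ + m₂c₂T₂)/(m₁c₁ + m₂c₂) = 487.38 K.
ΔS₁ = m₁c₁ ln(T_f/T₁) = 635.85 × ln(487.38/733) = -259.5 J/K.
ΔS₂ = m₂c₂ ln(T_f/T₂) = 689.892 × ln(487.38/261) = 430.9 J/K.
ΔS_total = -259.5 + 430.9 = 171 J/K.

ΔS_total = 171 J/K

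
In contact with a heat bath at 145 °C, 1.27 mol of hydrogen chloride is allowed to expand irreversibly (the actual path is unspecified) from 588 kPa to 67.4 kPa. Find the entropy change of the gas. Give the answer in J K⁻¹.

Entropy is a state function, so ΔS_gas depends only on the end states.
For an isothermal ideal gas ΔS_gas = nR ln(P₁/P₂) = 1.27 × 8.314 × ln(588/67.4) = 22.9 J/K.

ΔS_gas = 22.9 J/K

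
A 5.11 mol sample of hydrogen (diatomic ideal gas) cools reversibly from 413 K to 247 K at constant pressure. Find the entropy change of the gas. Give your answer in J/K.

ΔS = -76.4 J/K

At constant pressure, ΔS = nC_p ln(T₂/T₁) with C_p = 7R/2 = 29.1 J mol⁻¹ K⁻¹.
ΔS = 5.11 × 29.1 × ln(247/413) = -76.4 J/K.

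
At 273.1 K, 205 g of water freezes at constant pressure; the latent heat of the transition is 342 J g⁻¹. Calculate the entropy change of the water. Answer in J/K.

ΔS = -257 J/K

Heat released by the substance: Q = −mL = −205 × 342 = −70110 J.
At constant T, ΔS = Q_rev/T = −70110 / 273.1 = -257 J/K.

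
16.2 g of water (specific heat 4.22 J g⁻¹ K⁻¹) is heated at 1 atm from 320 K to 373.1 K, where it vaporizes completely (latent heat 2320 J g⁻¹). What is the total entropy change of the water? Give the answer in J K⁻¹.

Warming step: ΔS₁ = m c ln(T_tr/T_i) = 16.2 × 4.22 × ln(373.1/320) = 10.5 J/K.
Phase change: ΔS₂ = +mL/T_tr = 16.2 × 2320 / 373.1 = 100.7 J/K.
ΔS_total = (10.5) + (100.7) = 111 J/K.

ΔS = 111 J/K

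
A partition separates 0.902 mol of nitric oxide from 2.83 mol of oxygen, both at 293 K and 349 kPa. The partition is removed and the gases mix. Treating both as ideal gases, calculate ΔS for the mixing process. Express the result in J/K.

ΔS_mix = 17.2 J/K

Mole fractions: x_A = 0.902/3.73 = 0.242, x_B = 0.758.
ΔS_mix = −R(n_A ln x_A + n_B ln x_B) = −8.314 × (0.902 ln 0.242 + 2.83 ln 0.758) = 17.2 J/K.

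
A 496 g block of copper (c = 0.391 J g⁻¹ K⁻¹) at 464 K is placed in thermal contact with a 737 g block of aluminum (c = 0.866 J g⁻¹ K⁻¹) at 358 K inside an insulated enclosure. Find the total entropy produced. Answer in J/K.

ΔS_total = 5.23 J/K

Energy balance: T_f = (m₁c₁T₁ + m₂c₂T₂)/(m₁c₁ + m₂c₂) = 382.7 K.
ΔS₁ = m₁c₁ ln(T_f/T₁) = 193.936 × ln(382.7/464) = -37.36 J/K.
ΔS₂ = m₂c₂ ln(T_f/T₂) = 638.242 × ln(382.7/358) = 42.59 J/K.
ΔS_total = -37.36 + 42.59 = 5.23 J/K.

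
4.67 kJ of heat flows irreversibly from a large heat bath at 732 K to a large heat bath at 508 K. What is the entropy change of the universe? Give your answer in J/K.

ΔS_hot = −Q/T_H = −4670/732 = -6.38 J/K and ΔS_cold = +Q/T_C = 4670/508 = 9.193 J/K.
ΔS_total = -6.38 + 9.193 = 2.81 J/K, positive as the second law requires.

ΔS_total = 2.81 J/K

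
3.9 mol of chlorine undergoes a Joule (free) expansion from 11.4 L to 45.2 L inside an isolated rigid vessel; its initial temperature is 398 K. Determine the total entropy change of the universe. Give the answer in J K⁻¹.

No heat is exchanged and no work is done, so the ideal-gas temperature stays constant.
Entropy is a state function; using a reversible isothermal path, ΔS_gas = nR ln(V₂/V₁) = 3.9 × 8.314 × ln(45.2/11.4) = 44.7 J/K.
The insulated surroundings exchange no heat, so ΔS_surr = 0 and ΔS_universe = ΔS_gas.

ΔS_universe = 44.7 J/K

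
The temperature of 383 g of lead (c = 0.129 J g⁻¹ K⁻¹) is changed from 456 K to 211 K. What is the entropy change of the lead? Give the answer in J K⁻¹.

ΔS = -38.1 J/K

ΔS = ∫dQ_rev/T = m c ln(T₂/T₁) = 383 × 0.129 × ln(211/456) = -38.1 J/K.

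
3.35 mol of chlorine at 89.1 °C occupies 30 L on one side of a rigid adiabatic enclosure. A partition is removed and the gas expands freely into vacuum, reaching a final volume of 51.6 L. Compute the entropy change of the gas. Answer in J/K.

For an ideal gas in free expansion Q = 0 and W = 0, so T is unchanged.
Entropy is a state function; using a reversible isothermal path, ΔS_gas = nR ln(V₂/V₁) = 3.35 × 8.314 × ln(51.6/30) = 15.1 J/K.

ΔS_gas = 15.1 J/K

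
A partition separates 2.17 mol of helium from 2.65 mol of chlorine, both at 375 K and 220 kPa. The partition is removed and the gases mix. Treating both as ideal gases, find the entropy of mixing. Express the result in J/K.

Mole fractions: x_A = 2.17/4.82 = 0.45, x_B = 0.55.
ΔS_mix = −R(n_A ln x_A + n_B ln x_B) = −8.314 × (2.17 ln 0.45 + 2.65 ln 0.55) = 27.6 J/K.

ΔS_mix = 27.6 J/K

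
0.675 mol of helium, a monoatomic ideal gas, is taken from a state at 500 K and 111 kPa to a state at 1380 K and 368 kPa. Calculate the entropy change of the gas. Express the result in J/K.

ΔS = 7.52 J/K

ΔS = nC_p ln(T₂/T₁) − nR ln(P₂/P₁), with C_p = 5R/2 = 20.79 J mol⁻¹ K⁻¹ for a monoatomic ideal gas.
ΔS = 0.675 × [20.79 × ln(1380/500) − 8.314 × ln(368/111)] = 7.52 J/K.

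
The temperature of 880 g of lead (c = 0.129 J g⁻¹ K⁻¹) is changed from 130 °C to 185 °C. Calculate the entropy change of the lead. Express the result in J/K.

In kelvin: T₁ = 403.15 K, T₂ = 458.15 K. ΔS = ∫dQ_rev/T = m c ln(T₂/T₁) = 880 × 0.129 × ln(458.15/403.15) = 14.5 J/K.

ΔS = 14.5 J/K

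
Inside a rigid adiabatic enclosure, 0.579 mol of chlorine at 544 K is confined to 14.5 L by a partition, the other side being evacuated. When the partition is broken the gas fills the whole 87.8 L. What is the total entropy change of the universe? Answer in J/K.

ΔS_universe = 8.67 J/K

For an ideal gas in free expansion Q = 0 and W = 0, so T is unchanged.
Entropy is a state function; using a reversible isothermal path, ΔS_gas = nR ln(V₂/V₁) = 0.579 × 8.314 × ln(87.8/14.5) = 8.67 J/K.
The insulated surroundings exchange no heat, so ΔS_surr = 0 and ΔS_universe = ΔS_gas.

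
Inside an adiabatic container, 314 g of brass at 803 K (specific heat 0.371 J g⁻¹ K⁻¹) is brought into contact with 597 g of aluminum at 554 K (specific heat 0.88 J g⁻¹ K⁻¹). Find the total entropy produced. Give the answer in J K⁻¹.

ΔS_total = 7.09 J/K

Energy balance: T_f = (m₁c₁T₁ + m₂c₂T₂)/(m₁c₁ + m₂c₂) = 599.19 K.
ΔS₁ = m₁c₁ ln(T_f/T₁) = 116.494 × ln(599.19/803) = -34.11 J/K.
ΔS₂ = m₂c₂ ln(T_f/T₂) = 525.36 × ln(599.19/554) = 41.2 J/K.
ΔS_total = -34.11 + 41.2 = 7.09 J/K.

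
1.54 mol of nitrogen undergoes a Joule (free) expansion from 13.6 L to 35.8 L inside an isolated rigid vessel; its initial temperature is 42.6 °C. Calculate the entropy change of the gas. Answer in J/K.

No heat is exchanged and no work is done, so the ideal-gas temperature stays constant.
Entropy is a state function; using a reversible isothermal path, ΔS_gas = nR ln(V₂/V₁) = 1.54 × 8.314 × ln(35.8/13.6) = 12.4 J/K.

ΔS_gas = 12.4 J/K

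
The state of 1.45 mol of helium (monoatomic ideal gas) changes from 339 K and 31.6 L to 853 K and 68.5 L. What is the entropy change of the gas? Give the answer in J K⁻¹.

ΔS = 26 J/K

Entropy is a state function: ΔS = nC_V ln(T₂/T₁) + nR ln(V₂/V₁), with C_V = 3R/2 = 12.47 J mol⁻¹ K⁻¹ for a monoatomic ideal gas.
ΔS = 1.45 × [12.47 × ln(853/339) + 8.314 × ln(68.5/31.6)] = 26 J/K.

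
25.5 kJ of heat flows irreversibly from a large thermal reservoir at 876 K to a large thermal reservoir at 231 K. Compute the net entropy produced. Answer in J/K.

ΔS_total = 81.3 J/K

ΔS_hot = −Q/T_H = −25500/876 = -29.11 J/K and ΔS_cold = +Q/T_C = 25500/231 = 110.4 J/K.
ΔS_total = -29.11 + 110.4 = 81.3 J/K, positive as the second law requires.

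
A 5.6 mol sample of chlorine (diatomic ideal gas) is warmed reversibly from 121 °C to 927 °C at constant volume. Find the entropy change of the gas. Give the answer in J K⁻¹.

ΔS = 130 J/K

In kelvin: T₁ = 394.15 K, T₂ = 1200.15 K. At constant volume, ΔS = nC_V ln(T₂/T₁) with C_V = 5R/2 = 20.79 J mol⁻¹ K⁻¹.
ΔS = 5.6 × 20.79 × ln(1200.15/394.15) = 130 J/K.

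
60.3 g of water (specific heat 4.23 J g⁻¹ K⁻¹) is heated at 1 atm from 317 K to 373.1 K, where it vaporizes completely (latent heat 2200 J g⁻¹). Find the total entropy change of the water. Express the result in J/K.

ΔS = 397 J/K

Warming step: ΔS₁ = m c ln(T_tr/T_i) = 60.3 × 4.23 × ln(373.1/317) = 41.56 J/K.
Phase change: ΔS₂ = +mL/T_tr = 60.3 × 2200 / 373.1 = 355.6 J/K.
ΔS_total = (41.56) + (355.6) = 397 J/K.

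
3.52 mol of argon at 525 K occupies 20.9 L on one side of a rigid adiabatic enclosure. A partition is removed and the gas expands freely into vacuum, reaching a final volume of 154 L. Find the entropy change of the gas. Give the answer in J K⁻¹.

ΔS_gas = 58.4 J/K

For an ideal gas in free expansion Q = 0 and W = 0, so T is unchanged.
Entropy is a state function; using a reversible isothermal path, ΔS_gas = nR ln(V₂/V₁) = 3.52 × 8.314 × ln(154/20.9) = 58.4 J/K.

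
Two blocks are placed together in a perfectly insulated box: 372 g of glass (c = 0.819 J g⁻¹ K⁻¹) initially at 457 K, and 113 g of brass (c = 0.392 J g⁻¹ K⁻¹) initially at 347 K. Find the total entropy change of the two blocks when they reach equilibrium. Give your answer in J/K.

ΔS_total = 1.37 J/K

Energy balance: T_f = (m₁c₁T₁ + m₂c₂T₂)/(m₁c₁ + m₂c₂) = 443.04 K.
ΔS₁ = m₁c₁ ln(T_f/T₁) = 304.668 × ln(443.04/457) = -9.454 J/K.
ΔS₂ = m₂c₂ ln(T_f/T₂) = 44.296 × ln(443.04/347) = 10.82 J/K.
ΔS_total = -9.454 + 10.82 = 1.37 J/K.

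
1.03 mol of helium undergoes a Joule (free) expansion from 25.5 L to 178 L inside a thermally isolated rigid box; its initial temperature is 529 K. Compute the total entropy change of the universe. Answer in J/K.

For an ideal gas in free expansion Q = 0 and W = 0, so T is unchanged.
Entropy is a state function; using a reversible isothermal path, ΔS_gas = nR ln(V₂/V₁) = 1.03 × 8.314 × ln(178/25.5) = 16.6 J/K.
The insulated surroundings exchange no heat, so ΔS_surr = 0 and ΔS_universe = ΔS_gas.

ΔS_universe = 16.6 J/K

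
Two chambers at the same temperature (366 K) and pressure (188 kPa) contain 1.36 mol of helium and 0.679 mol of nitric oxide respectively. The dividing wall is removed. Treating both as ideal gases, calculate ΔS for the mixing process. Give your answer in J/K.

ΔS_mix = 10.8 J/K

Mole fractions: x_A = 1.36/2.04 = 0.667, x_B = 0.333.
ΔS_mix = −R(n_A ln x_A + n_B ln x_B) = −8.314 × (1.36 ln 0.667 + 0.679 ln 0.333) = 10.8 J/K.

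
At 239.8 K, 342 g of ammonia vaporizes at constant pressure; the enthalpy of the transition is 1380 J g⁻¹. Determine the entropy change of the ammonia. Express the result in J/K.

Heat absorbed by the substance: Q = mL = 342 × 1380 = 471960 J.
At constant T, ΔS = Q_rev/T = 471960 / 239.8 = 1970 J/K.

ΔS = 1970 J/K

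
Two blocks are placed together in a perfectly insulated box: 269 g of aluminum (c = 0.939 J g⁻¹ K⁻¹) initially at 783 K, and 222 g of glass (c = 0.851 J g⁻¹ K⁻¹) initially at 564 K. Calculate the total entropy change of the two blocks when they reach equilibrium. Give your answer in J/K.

ΔS_total = 5.7 J/K

Energy balance: T_f = (m₁c₁T₁ + m₂c₂T₂)/(m₁c₁ + m₂c₂) = 689.29 K.
ΔS₁ = m₁c₁ ln(T_f/T₁) = 252.591 × ln(689.29/783) = -32.2 J/K.
ΔS₂ = m₂c₂ ln(T_f/T₂) = 188.922 × ln(689.29/564) = 37.9 J/K.
ΔS_total = -32.2 + 37.9 = 5.7 J/K.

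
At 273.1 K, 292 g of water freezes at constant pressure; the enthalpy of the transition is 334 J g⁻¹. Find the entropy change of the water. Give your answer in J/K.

Heat released by the substance: Q = −mL = −292 × 334 = −97528 J.
At constant T, ΔS = Q_rev/T = −97528 / 273.1 = -357 J/K.

ΔS = -357 J/K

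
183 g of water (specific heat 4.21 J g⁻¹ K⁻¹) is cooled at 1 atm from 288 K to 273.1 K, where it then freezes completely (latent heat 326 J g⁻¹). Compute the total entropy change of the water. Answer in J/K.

ΔS = -259 J/K

Cooling step: ΔS₁ = m c ln(T_tr/T_i) = 183 × 4.21 × ln(273.1/288) = -40.93 J/K.
Phase change: ΔS₂ = −mL/T_tr = −183 × 326 / 273.1 = -218.4 J/K.
ΔS_total = (-40.93) + (-218.4) = -259 J/K.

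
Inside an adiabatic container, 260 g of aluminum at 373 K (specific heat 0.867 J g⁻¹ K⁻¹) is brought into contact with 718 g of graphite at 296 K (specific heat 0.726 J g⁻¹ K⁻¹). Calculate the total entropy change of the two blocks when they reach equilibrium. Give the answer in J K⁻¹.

ΔS_total = 4.33 J/K

Energy balance: T_f = (m₁c₁T₁ + m₂c₂T₂)/(m₁c₁ + m₂c₂) = 319.25 K.
ΔS₁ = m₁c₁ ln(T_f/T₁) = 225.42 × ln(319.25/373) = -35.08 J/K.
ΔS₂ = m₂c₂ ln(T_f/T₂) = 521.268 × ln(319.25/296) = 39.41 J/K.
ΔS_total = -35.08 + 39.41 = 4.33 J/K.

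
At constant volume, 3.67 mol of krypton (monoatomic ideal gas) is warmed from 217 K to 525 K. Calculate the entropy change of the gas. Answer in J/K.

ΔS = 40.4 J/K

At constant volume, ΔS = nC_V ln(T₂/T₁) with C_V = 3R/2 = 12.47 J mol⁻¹ K⁻¹.
ΔS = 3.67 × 12.47 × ln(525/217) = 40.4 J/K.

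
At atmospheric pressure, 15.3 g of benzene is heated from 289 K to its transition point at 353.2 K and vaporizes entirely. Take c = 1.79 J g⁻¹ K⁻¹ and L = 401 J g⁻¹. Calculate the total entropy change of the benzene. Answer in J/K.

ΔS = 22.9 J/K

Warming step: ΔS₁ = m c ln(T_tr/T_i) = 15.3 × 1.79 × ln(353.2/289) = 5.494 J/K.
Phase change: ΔS₂ = +mL/T_tr = 15.3 × 401 / 353.2 = 17.37 J/K.
ΔS_total = (5.494) + (17.37) = 22.9 J/K.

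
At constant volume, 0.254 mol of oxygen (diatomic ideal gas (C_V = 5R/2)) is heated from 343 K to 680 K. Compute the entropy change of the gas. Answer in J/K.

At constant volume, ΔS = nC_V ln(T₂/T₁) with C_V = 5R/2 = 20.79 J mol⁻¹ K⁻¹.
ΔS = 0.254 × 20.79 × ln(680/343) = 3.61 J/K.

ΔS = 3.61 J/K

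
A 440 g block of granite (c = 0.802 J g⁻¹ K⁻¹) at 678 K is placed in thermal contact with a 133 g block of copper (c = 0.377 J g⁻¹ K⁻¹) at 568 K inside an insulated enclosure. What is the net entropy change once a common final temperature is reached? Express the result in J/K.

Energy balance: T_f = (m₁c₁T₁ + m₂c₂T₂)/(m₁c₁ + m₂c₂) = 664.31 K.
ΔS₁ = m₁c₁ ln(T_f/T₁) = 352.88 × ln(664.31/678) = -7.196 J/K.
ΔS₂ = m₂c₂ ln(T_f/T₂) = 50.141 × ln(664.31/568) = 7.854 J/K.
ΔS_total = -7.196 + 7.854 = 0.658 J/K.

ΔS_total = 0.658 J/K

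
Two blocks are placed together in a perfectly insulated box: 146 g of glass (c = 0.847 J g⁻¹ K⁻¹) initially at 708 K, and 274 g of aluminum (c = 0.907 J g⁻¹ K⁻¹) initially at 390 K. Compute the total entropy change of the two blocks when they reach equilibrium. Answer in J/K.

ΔS_total = 15.5 J/K

Energy balance: T_f = (m₁c₁T₁ + m₂c₂T₂)/(m₁c₁ + m₂c₂) = 495.66 K.
ΔS₁ = m₁c₁ ln(T_f/T₁) = 123.662 × ln(495.66/708) = -44.09 J/K.
ΔS₂ = m₂c₂ ln(T_f/T₂) = 248.518 × ln(495.66/390) = 59.58 J/K.
ΔS_total = -44.09 + 59.58 = 15.5 J/K.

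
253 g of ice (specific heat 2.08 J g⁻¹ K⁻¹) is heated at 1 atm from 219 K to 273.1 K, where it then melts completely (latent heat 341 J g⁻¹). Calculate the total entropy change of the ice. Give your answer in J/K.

ΔS = 432 J/K

Warming step: ΔS₁ = m c ln(T_tr/T_i) = 253 × 2.08 × ln(273.1/219) = 116.2 J/K.
Phase change: ΔS₂ = +mL/T_tr = 253 × 341 / 273.1 = 315.9 J/K.
ΔS_total = (116.2) + (315.9) = 432 J/K.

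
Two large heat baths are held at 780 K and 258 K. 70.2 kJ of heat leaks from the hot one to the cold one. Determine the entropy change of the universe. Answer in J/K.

ΔS_total = 182 J/K

ΔS_hot = −Q/T_H = −70200/780 = -90 J/K and ΔS_cold = +Q/T_C = 70200/258 = 272.1 J/K.
ΔS_total = -90 + 272.1 = 182 J/K, positive as the second law requires.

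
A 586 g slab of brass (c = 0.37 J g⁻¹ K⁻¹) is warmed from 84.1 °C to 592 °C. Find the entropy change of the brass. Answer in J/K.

In kelvin: T₁ = 357.25 K, T₂ = 865.15 K. ΔS = ∫dQ_rev/T = m c ln(T₂/T₁) = 586 × 0.37 × ln(865.15/357.25) = 192 J/K.

ΔS = 192 J/K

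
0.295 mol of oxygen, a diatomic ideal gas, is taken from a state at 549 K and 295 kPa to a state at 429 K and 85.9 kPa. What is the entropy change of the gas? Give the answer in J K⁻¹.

ΔS = 0.909 J/K

ΔS = nC_p ln(T₂/T₁) − nR ln(P₂/P₁), with C_p = 7R/2 = 29.1 J mol⁻¹ K⁻¹ for a diatomic ideal gas.
ΔS = 0.295 × [29.1 × ln(429/549) − 8.314 × ln(85.9/295)] = 0.909 J/K.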